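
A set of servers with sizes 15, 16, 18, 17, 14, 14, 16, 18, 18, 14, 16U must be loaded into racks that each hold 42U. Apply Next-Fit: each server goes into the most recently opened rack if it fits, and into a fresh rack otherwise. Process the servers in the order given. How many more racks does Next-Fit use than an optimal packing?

1

Next-Fit: [15,16] [18,17] [14,14] [16,18] [18,14] [16] → 6 racks.
Total size 176U; any packing needs at least ⌈176/42⌉ = 5 racks.
An optimal packing achieves that bound: [18,18] [18,17] [16,16] [16,15] [14,14,14] → 5 racks.
Excess: 6 − 5 = 1.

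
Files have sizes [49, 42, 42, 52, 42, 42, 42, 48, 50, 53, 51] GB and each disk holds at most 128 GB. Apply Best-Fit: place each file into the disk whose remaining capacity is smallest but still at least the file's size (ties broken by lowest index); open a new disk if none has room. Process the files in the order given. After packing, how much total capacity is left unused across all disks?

disk 1: place 49 GB, 79 GB left
disk 1: place 42 GB, 37 GB left
disk 2: place 42 GB, 86 GB left
disk 2: place 52 GB, 34 GB left
disk 3: place 42 GB, 86 GB left
disk 3: place 42 GB, 44 GB left
disk 3: place 42 GB, 2 GB left
disk 4: place 48 GB, 80 GB left
disk 4: place 50 GB, 30 GB left
disk 5: place 53 GB, 75 GB left
disk 5: place 51 GB, 24 GB left
5 disks × 128 GB = 640 GB; used 513 GB; unused 127 GB.

127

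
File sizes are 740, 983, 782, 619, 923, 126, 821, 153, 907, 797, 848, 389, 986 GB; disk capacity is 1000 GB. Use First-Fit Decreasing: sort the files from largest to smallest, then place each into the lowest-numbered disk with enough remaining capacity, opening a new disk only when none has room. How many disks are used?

Sorted descending: 986, 983, 923, 907, 848, 821, 797, 782, 740, 619, 389, 153, 126.
986 GB → disk 1 (remaining 14 GB)
983 GB → disk 2 (remaining 17 GB)
923 GB → disk 3 (remaining 77 GB)
907 GB → disk 4 (remaining 93 GB)
848 GB → disk 5 (remaining 152 GB)
821 GB → disk 6 (remaining 179 GB)
797 GB → disk 7 (remaining 203 GB)
782 GB → disk 8 (remaining 218 GB)
740 GB → disk 9 (remaining 260 GB)
619 GB → disk 10 (remaining 381 GB)
389 GB → disk 11 (remaining 611 GB)
153 GB → disk 6 (remaining 26 GB)
126 GB → disk 5 (remaining 26 GB)
Final disks: [986] [983] [923] [907] [848,126] [821,153] [797] [782] [740] [619] [389].

11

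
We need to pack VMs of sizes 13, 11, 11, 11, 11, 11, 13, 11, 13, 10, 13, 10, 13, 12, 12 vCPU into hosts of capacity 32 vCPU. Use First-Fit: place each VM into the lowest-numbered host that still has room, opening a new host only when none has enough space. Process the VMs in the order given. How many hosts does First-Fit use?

7 hosts

host 1: place 13 vCPU, 19 vCPU left
host 1: place 11 vCPU, 8 vCPU left
host 2: place 11 vCPU, 21 vCPU left
host 2: place 11 vCPU, 10 vCPU left
host 3: place 11 vCPU, 21 vCPU left
host 3: place 11 vCPU, 10 vCPU left
host 4: place 13 vCPU, 19 vCPU left
host 4: place 11 vCPU, 8 vCPU left
host 5: place 13 vCPU, 19 vCPU left
host 2: place 10 vCPU, 0 vCPU left
host 5: place 13 vCPU, 6 vCPU left
host 3: place 10 vCPU, 0 vCPU left
host 6: place 13 vCPU, 19 vCPU left
host 6: place 12 vCPU, 7 vCPU left
host 7: place 12 vCPU, 20 vCPU left
Final hosts: [13,11] [11,11,10] [11,11,10] [13,11] [13,13] [13,12] [12].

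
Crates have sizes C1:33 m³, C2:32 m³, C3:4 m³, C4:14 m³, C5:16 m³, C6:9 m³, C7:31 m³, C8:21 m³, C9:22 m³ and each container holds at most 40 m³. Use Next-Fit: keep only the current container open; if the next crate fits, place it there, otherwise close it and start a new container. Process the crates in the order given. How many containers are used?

6

container 1: place C1 (33 m³), 7 m³ left
container 2: place C2 (32 m³), 8 m³ left
container 2: place C3 (4 m³), 4 m³ left
container 3: place C4 (14 m³), 26 m³ left
container 3: place C5 (16 m³), 10 m³ left
container 3: place C6 (9 m³), 1 m³ left
container 4: place C7 (31 m³), 9 m³ left
container 5: place C8 (21 m³), 19 m³ left
container 6: place C9 (22 m³), 18 m³ left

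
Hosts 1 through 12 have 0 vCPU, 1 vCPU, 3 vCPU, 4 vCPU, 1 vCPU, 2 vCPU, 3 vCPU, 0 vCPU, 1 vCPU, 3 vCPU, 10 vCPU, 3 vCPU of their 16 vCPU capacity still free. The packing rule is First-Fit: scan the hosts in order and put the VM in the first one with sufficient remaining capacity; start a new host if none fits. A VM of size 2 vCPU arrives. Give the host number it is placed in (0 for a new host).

Hosts with room: host 3 (3 vCPU), host 4 (4 vCPU), host 6 (2 vCPU), host 7 (3 vCPU), host 10 (3 vCPU), host 11 (10 vCPU), host 12 (3 vCPU).
The first with room is host 3.

3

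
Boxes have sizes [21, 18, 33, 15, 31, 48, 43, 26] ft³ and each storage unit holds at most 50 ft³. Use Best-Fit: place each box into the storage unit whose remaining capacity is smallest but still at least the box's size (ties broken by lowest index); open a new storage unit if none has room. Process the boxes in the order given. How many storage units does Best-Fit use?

Put 21 ft³ in storage unit 1; 29 ft³ remain.
Put 18 ft³ in storage unit 1; 11 ft³ remain.
Put 33 ft³ in storage unit 2; 17 ft³ remain.
Put 15 ft³ in storage unit 2; 2 ft³ remain.
Put 31 ft³ in storage unit 3; 19 ft³ remain.
Put 48 ft³ in storage unit 4; 2 ft³ remain.
Put 43 ft³ in storage unit 5; 7 ft³ remain.
Put 26 ft³ in storage unit 6; 24 ft³ remain.

6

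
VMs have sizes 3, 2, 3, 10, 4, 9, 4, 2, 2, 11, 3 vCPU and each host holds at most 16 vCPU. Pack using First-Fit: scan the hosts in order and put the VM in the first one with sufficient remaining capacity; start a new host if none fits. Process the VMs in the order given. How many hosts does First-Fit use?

4

3 vCPU → host 1 (remaining 13 vCPU)
2 vCPU → host 1 (remaining 11 vCPU)
3 vCPU → host 1 (remaining 8 vCPU)
10 vCPU → host 2 (remaining 6 vCPU)
4 vCPU → host 1 (remaining 4 vCPU)
9 vCPU → host 3 (remaining 7 vCPU)
4 vCPU → host 1 (remaining 0 vCPU)
2 vCPU → host 2 (remaining 4 vCPU)
2 vCPU → host 2 (remaining 2 vCPU)
11 vCPU → host 4 (remaining 5 vCPU)
3 vCPU → host 3 (remaining 4 vCPU)
Final hosts: [3,2,3,4,4] [10,2,2] [9,3] [11].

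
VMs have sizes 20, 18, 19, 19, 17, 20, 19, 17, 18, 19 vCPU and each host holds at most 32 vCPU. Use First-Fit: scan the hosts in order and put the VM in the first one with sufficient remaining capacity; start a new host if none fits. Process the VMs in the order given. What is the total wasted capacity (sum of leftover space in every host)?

134

20 vCPU → host 1 (remaining 12 vCPU)
18 vCPU → host 2 (remaining 14 vCPU)
19 vCPU → host 3 (remaining 13 vCPU)
19 vCPU → host 4 (remaining 13 vCPU)
17 vCPU → host 5 (remaining 15 vCPU)
20 vCPU → host 6 (remaining 12 vCPU)
19 vCPU → host 7 (remaining 13 vCPU)
17 vCPU → host 8 (remaining 15 vCPU)
18 vCPU → host 9 (remaining 14 vCPU)
19 vCPU → host 10 (remaining 13 vCPU)
10 hosts × 32 vCPU = 320 vCPU; used 186 vCPU; unused 134 vCPU.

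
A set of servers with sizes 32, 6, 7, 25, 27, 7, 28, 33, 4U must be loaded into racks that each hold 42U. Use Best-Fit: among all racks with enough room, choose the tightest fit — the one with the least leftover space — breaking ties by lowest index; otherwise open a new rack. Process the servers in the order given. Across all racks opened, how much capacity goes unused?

32U → rack 1 (remaining 10U)
6U → rack 1 (remaining 4U)
7U → rack 2 (remaining 35U)
25U → rack 2 (remaining 10U)
27U → rack 3 (remaining 15U)
7U → rack 2 (remaining 3U)
28U → rack 4 (remaining 14U)
33U → rack 5 (remaining 9U)
4U → rack 1 (remaining 0U)
5 racks × 42U = 210U; used 169U; unused 41U.

41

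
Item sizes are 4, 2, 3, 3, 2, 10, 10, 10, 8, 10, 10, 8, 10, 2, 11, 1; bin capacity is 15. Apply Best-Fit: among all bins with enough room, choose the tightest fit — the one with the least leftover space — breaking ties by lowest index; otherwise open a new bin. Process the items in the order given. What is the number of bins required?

4 → bin 1 (remaining 11)
2 → bin 1 (remaining 9)
3 → bin 1 (remaining 6)
3 → bin 1 (remaining 3)
2 → bin 1 (remaining 1)
10 → bin 2 (remaining 5)
10 → bin 3 (remaining 5)
10 → bin 4 (remaining 5)
8 → bin 5 (remaining 7)
10 → bin 6 (remaining 5)
10 → bin 7 (remaining 5)
8 → bin 8 (remaining 7)
10 → bin 9 (remaining 5)
2 → bin 2 (remaining 3)
11 → bin 10 (remaining 4)
1 → bin 1 (remaining 0)

10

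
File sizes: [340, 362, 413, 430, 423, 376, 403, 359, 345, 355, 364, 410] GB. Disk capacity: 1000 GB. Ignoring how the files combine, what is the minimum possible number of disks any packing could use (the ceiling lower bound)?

5

Total size = 340 + 362 + 413 + 430 + 423 + 376 + 403 + 359 + 345 + 355 + 364 + 410 = 4580 GB.
⌈4580 / 1000⌉ = 5.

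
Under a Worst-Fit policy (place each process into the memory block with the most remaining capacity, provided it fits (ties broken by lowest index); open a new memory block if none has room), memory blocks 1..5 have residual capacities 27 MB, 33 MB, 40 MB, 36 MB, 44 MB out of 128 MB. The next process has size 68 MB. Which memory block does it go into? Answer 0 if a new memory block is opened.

0

No memory block has ≥ 68 MB free, so a new memory block is opened.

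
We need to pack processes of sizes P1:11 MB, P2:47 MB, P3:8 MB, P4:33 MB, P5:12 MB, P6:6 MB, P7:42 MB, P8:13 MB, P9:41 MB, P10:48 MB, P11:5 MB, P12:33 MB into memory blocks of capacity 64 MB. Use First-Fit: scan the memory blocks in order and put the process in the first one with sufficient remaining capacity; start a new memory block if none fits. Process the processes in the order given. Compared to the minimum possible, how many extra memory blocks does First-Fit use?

First-Fit: [11,47,6] [8,33,12,5] [42,13] [41] [48] [33] → 6 memory blocks.
6 processes exceed 32 MB (half the capacity), and no two of those can share a memory block, so at least 6 memory blocks are needed.
So 6 is already optimal.

0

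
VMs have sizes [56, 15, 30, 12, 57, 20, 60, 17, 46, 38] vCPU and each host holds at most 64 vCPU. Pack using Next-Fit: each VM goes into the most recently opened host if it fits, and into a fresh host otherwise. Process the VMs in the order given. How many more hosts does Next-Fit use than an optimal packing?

Next-Fit: [56] [15,30,12] [57] [20] [60] [17,46] [38] → 7 hosts.
Total size 351 vCPU; any packing needs at least ⌈351/64⌉ = 6 hosts.
An optimal packing achieves that bound: [60] [57] [56] [46,17] [38,20] [30,15,12] → 6 hosts.
Excess: 7 − 6 = 1.

1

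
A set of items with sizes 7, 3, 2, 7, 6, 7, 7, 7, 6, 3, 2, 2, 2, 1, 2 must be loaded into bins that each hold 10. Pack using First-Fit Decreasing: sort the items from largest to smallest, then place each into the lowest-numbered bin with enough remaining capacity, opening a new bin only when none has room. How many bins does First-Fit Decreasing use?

7

Sorted descending: 7, 7, 7, 7, 7, 6, 6, 3, 3, 2, 2, 2, 2, 2, 1.
Put 7 in bin 1; 3 remain.
Put 7 in bin 2; 3 remain.
Put 7 in bin 3; 3 remain.
Put 7 in bin 4; 3 remain.
Put 7 in bin 5; 3 remain.
Put 6 in bin 6; 4 remain.
Put 6 in bin 7; 4 remain.
Put 3 in bin 1; 0 remain.
Put 3 in bin 2; 0 remain.
Put 2 in bin 3; 1 remain.
Put 2 in bin 4; 1 remain.
Put 2 in bin 5; 1 remain.
Put 2 in bin 6; 2 remain.
Put 2 in bin 6; 0 remain.
Put 1 in bin 3; 0 remain.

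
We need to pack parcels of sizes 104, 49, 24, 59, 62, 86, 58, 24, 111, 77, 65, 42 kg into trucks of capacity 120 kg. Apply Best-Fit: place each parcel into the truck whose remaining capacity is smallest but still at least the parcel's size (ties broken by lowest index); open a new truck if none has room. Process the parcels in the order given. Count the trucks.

truck 1: place 104 kg, 16 kg left
truck 2: place 49 kg, 71 kg left
truck 2: place 24 kg, 47 kg left
truck 3: place 59 kg, 61 kg left
truck 4: place 62 kg, 58 kg left
truck 5: place 86 kg, 34 kg left
truck 4: place 58 kg, 0 kg left
truck 5: place 24 kg, 10 kg left
truck 6: place 111 kg, 9 kg left
truck 7: place 77 kg, 43 kg left
truck 8: place 65 kg, 55 kg left
truck 7: place 42 kg, 1 kg left

8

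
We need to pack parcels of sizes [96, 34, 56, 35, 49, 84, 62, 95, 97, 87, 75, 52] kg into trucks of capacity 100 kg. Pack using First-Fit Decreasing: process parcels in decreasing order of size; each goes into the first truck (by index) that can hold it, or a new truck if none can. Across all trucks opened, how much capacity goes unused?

178

Sorted descending: 97, 96, 95, 87, 84, 75, 62, 56, 52, 49, 35, 34.
97 kg → truck 1 (remaining 3 kg)
96 kg → truck 2 (remaining 4 kg)
95 kg → truck 3 (remaining 5 kg)
87 kg → truck 4 (remaining 13 kg)
84 kg → truck 5 (remaining 16 kg)
75 kg → truck 6 (remaining 25 kg)
62 kg → truck 7 (remaining 38 kg)
56 kg → truck 8 (remaining 44 kg)
52 kg → truck 9 (remaining 48 kg)
49 kg → truck 10 (remaining 51 kg)
35 kg → truck 7 (remaining 3 kg)
34 kg → truck 8 (remaining 10 kg)
10 trucks × 100 kg = 1000 kg; used 822 kg; unused 178 kg.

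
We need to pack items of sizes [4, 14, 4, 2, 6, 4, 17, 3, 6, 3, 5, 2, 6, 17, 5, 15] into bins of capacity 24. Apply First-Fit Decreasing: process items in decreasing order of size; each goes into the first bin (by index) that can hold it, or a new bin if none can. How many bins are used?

Sorted descending: 17, 17, 15, 14, 6, 6, 6, 5, 5, 4, 4, 4, 3, 3, 2, 2.
17 → bin 1 (remaining 7)
17 → bin 2 (remaining 7)
15 → bin 3 (remaining 9)
14 → bin 4 (remaining 10)
6 → bin 1 (remaining 1)
6 → bin 2 (remaining 1)
6 → bin 3 (remaining 3)
5 → bin 4 (remaining 5)
5 → bin 4 (remaining 0)
4 → bin 5 (remaining 20)
4 → bin 5 (remaining 16)
4 → bin 5 (remaining 12)
3 → bin 3 (remaining 0)
3 → bin 5 (remaining 9)
2 → bin 5 (remaining 7)
2 → bin 5 (remaining 5)

5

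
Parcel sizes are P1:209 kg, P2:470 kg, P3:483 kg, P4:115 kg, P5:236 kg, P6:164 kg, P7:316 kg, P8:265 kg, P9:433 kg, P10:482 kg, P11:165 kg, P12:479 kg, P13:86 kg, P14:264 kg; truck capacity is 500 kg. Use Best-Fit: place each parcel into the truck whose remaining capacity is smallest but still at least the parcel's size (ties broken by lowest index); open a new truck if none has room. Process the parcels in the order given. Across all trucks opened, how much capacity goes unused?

333

P1 (209 kg) → truck 1 (remaining 291 kg)
P2 (470 kg) → truck 2 (remaining 30 kg)
P3 (483 kg) → truck 3 (remaining 17 kg)
P4 (115 kg) → truck 1 (remaining 176 kg)
P5 (236 kg) → truck 4 (remaining 264 kg)
P6 (164 kg) → truck 1 (remaining 12 kg)
P7 (316 kg) → truck 5 (remaining 184 kg)
P8 (265 kg) → truck 6 (remaining 235 kg)
P9 (433 kg) → truck 7 (remaining 67 kg)
P10 (482 kg) → truck 8 (remaining 18 kg)
P11 (165 kg) → truck 5 (remaining 19 kg)
P12 (479 kg) → truck 9 (remaining 21 kg)
P13 (86 kg) → truck 6 (remaining 149 kg)
P14 (264 kg) → truck 4 (remaining 0 kg)
9 trucks × 500 kg = 4500 kg; used 4167 kg; unused 333 kg.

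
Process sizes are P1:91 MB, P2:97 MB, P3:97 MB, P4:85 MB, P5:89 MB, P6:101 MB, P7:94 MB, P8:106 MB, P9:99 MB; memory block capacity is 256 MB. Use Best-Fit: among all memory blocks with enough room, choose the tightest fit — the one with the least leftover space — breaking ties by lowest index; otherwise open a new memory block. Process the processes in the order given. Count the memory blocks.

5

Put P1 (91 MB) in memory block 1; 165 MB remain.
Put P2 (97 MB) in memory block 1; 68 MB remain.
Put P3 (97 MB) in memory block 2; 159 MB remain.
Put P4 (85 MB) in memory block 2; 74 MB remain.
Put P5 (89 MB) in memory block 3; 167 MB remain.
Put P6 (101 MB) in memory block 3; 66 MB remain.
Put P7 (94 MB) in memory block 4; 162 MB remain.
Put P8 (106 MB) in memory block 4; 56 MB remain.
Put P9 (99 MB) in memory block 5; 157 MB remain.
Final memory blocks: [91,97] [97,85] [89,101] [94,106] [99].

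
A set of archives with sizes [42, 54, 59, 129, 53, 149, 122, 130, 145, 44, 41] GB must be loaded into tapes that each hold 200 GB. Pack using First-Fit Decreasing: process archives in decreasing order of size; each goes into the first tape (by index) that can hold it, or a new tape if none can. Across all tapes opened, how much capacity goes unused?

232

Sorted descending: 149, 145, 130, 129, 122, 59, 54, 53, 44, 42, 41.
149 GB → tape 1 (remaining 51 GB)
145 GB → tape 2 (remaining 55 GB)
130 GB → tape 3 (remaining 70 GB)
129 GB → tape 4 (remaining 71 GB)
122 GB → tape 5 (remaining 78 GB)
59 GB → tape 3 (remaining 11 GB)
54 GB → tape 2 (remaining 1 GB)
53 GB → tape 4 (remaining 18 GB)
44 GB → tape 1 (remaining 7 GB)
42 GB → tape 5 (remaining 36 GB)
41 GB → tape 6 (remaining 159 GB)
6 tapes × 200 GB = 1200 GB; used 968 GB; unused 232 GB.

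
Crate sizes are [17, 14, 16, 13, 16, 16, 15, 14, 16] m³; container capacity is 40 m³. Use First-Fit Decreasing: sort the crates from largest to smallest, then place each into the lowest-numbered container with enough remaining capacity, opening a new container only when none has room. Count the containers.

5 containers

Sorted descending: 17, 16, 16, 16, 16, 15, 14, 14, 13.
container 1: place 17 m³, 23 m³ left
container 1: place 16 m³, 7 m³ left
container 2: place 16 m³, 24 m³ left
container 2: place 16 m³, 8 m³ left
container 3: place 16 m³, 24 m³ left
container 3: place 15 m³, 9 m³ left
container 4: place 14 m³, 26 m³ left
container 4: place 14 m³, 12 m³ left
container 5: place 13 m³, 27 m³ left
Final containers: [17,16] [16,16] [16,15] [14,14] [13].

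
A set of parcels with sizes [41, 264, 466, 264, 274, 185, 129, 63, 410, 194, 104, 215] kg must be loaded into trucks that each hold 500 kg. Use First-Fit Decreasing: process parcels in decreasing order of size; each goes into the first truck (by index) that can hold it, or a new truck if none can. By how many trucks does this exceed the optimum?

First-Fit Decreasing: [466] [410,63] [274,215] [264,194,41] [264,185] [129,104] → 6 trucks.
Total size 2609 kg; any packing needs at least ⌈2609/500⌉ = 6 trucks.
So 6 is already optimal.

0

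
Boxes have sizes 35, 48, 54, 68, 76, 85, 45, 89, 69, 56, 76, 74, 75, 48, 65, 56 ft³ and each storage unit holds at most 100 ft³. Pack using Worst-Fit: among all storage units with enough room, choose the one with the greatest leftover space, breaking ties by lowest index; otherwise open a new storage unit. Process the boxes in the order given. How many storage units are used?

14

storage unit 1: place 35 ft³, 65 ft³ left
storage unit 1: place 48 ft³, 17 ft³ left
storage unit 2: place 54 ft³, 46 ft³ left
storage unit 3: place 68 ft³, 32 ft³ left
storage unit 4: place 76 ft³, 24 ft³ left
storage unit 5: place 85 ft³, 15 ft³ left
storage unit 2: place 45 ft³, 1 ft³ left
storage unit 6: place 89 ft³, 11 ft³ left
storage unit 7: place 69 ft³, 31 ft³ left
storage unit 8: place 56 ft³, 44 ft³ left
storage unit 9: place 76 ft³, 24 ft³ left
storage unit 10: place 74 ft³, 26 ft³ left
storage unit 11: place 75 ft³, 25 ft³ left
storage unit 12: place 48 ft³, 52 ft³ left
storage unit 13: place 65 ft³, 35 ft³ left
storage unit 14: place 56 ft³, 44 ft³ left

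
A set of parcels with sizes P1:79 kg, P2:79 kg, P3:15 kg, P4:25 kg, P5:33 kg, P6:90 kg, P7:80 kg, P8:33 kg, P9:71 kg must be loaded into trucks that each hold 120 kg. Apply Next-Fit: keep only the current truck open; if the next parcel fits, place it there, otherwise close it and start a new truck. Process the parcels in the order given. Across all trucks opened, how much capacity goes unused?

Put P1 (79 kg) in truck 1; 41 kg remain.
Put P2 (79 kg) in truck 2; 41 kg remain.
Put P3 (15 kg) in truck 2; 26 kg remain.
Put P4 (25 kg) in truck 2; 1 kg remain.
Put P5 (33 kg) in truck 3; 87 kg remain.
Put P6 (90 kg) in truck 4; 30 kg remain.
Put P7 (80 kg) in truck 5; 40 kg remain.
Put P8 (33 kg) in truck 5; 7 kg remain.
Put P9 (71 kg) in truck 6; 49 kg remain.
6 trucks × 120 kg = 720 kg; used 505 kg; unused 215 kg.

215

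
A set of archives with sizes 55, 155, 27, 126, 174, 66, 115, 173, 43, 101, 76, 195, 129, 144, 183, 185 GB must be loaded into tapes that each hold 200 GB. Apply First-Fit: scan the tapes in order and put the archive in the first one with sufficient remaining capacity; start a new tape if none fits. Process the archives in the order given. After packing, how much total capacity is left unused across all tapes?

Put 55 GB in tape 1; 145 GB remain.
Put 155 GB in tape 2; 45 GB remain.
Put 27 GB in tape 1; 118 GB remain.
Put 126 GB in tape 3; 74 GB remain.
Put 174 GB in tape 4; 26 GB remain.
Put 66 GB in tape 1; 52 GB remain.
Put 115 GB in tape 5; 85 GB remain.
Put 173 GB in tape 6; 27 GB remain.
Put 43 GB in tape 1; 9 GB remain.
Put 101 GB in tape 7; 99 GB remain.
Put 76 GB in tape 5; 9 GB remain.
Put 195 GB in tape 8; 5 GB remain.
Put 129 GB in tape 9; 71 GB remain.
Put 144 GB in tape 10; 56 GB remain.
Put 183 GB in tape 11; 17 GB remain.
Put 185 GB in tape 12; 15 GB remain.
12 tapes × 200 GB = 2400 GB; used 1947 GB; unused 453 GB.

453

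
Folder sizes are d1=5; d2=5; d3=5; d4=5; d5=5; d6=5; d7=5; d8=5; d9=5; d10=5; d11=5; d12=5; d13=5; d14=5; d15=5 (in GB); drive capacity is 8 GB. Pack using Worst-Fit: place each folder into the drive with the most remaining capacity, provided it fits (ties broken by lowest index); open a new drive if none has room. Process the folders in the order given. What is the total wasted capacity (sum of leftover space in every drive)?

Put d1 (5 GB) in drive 1; 3 GB remain.
Put d2 (5 GB) in drive 2; 3 GB remain.
Put d3 (5 GB) in drive 3; 3 GB remain.
Put d4 (5 GB) in drive 4; 3 GB remain.
Put d5 (5 GB) in drive 5; 3 GB remain.
Put d6 (5 GB) in drive 6; 3 GB remain.
Put d7 (5 GB) in drive 7; 3 GB remain.
Put d8 (5 GB) in drive 8; 3 GB remain.
Put d9 (5 GB) in drive 9; 3 GB remain.
Put d10 (5 GB) in drive 10; 3 GB remain.
Put d11 (5 GB) in drive 11; 3 GB remain.
Put d12 (5 GB) in drive 12; 3 GB remain.
Put d13 (5 GB) in drive 13; 3 GB remain.
Put d14 (5 GB) in drive 14; 3 GB remain.
Put d15 (5 GB) in drive 15; 3 GB remain.
15 drives × 8 GB = 120 GB; used 75 GB; unused 45 GB.

45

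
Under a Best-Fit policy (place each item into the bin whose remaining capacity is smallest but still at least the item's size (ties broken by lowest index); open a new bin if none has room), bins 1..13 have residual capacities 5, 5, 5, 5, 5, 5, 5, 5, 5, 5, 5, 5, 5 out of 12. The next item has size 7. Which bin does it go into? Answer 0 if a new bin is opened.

0

No bin has ≥ 7 free, so a new bin is opened.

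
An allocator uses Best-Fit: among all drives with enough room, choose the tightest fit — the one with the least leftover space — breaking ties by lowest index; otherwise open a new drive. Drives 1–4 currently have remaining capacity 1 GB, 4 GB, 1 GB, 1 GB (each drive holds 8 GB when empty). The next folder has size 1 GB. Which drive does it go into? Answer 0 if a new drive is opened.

1

Drives with room: drive 1 (1 GB), drive 2 (4 GB), drive 3 (1 GB), drive 4 (1 GB).
Tightest fit is drive 1 with 1 GB free.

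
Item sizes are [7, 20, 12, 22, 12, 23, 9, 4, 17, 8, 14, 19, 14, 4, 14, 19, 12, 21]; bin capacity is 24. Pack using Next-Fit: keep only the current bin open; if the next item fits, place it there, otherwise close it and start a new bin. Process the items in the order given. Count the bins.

7 → bin 1 (remaining 17)
20 → bin 2 (remaining 4)
12 → bin 3 (remaining 12)
22 → bin 4 (remaining 2)
12 → bin 5 (remaining 12)
23 → bin 6 (remaining 1)
9 → bin 7 (remaining 15)
4 → bin 7 (remaining 11)
17 → bin 8 (remaining 7)
8 → bin 9 (remaining 16)
14 → bin 9 (remaining 2)
19 → bin 10 (remaining 5)
14 → bin 11 (remaining 10)
4 → bin 11 (remaining 6)
14 → bin 12 (remaining 10)
19 → bin 13 (remaining 5)
12 → bin 14 (remaining 12)
21 → bin 15 (remaining 3)
Final bins: [7] [20] [12] [22] [12] [23] [9,4] [17] [8,14] [19] [14,4] [14] [19] [12] [21].

15 bins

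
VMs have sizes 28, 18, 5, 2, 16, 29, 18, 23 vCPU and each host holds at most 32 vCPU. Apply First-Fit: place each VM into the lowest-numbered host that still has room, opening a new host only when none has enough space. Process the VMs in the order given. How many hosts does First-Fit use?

6

host 1: place 28 vCPU, 4 vCPU left
host 2: place 18 vCPU, 14 vCPU left
host 2: place 5 vCPU, 9 vCPU left
host 1: place 2 vCPU, 2 vCPU left
host 3: place 16 vCPU, 16 vCPU left
host 4: place 29 vCPU, 3 vCPU left
host 5: place 18 vCPU, 14 vCPU left
host 6: place 23 vCPU, 9 vCPU left
Final hosts: [28,2] [18,5] [16] [29] [18] [23].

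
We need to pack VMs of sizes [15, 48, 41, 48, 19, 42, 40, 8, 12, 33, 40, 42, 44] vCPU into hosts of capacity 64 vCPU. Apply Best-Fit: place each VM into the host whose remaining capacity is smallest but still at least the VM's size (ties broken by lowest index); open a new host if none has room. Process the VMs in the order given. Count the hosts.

9 hosts

Put 15 vCPU in host 1; 49 vCPU remain.
Put 48 vCPU in host 1; 1 vCPU remain.
Put 41 vCPU in host 2; 23 vCPU remain.
Put 48 vCPU in host 3; 16 vCPU remain.
Put 19 vCPU in host 2; 4 vCPU remain.
Put 42 vCPU in host 4; 22 vCPU remain.
Put 40 vCPU in host 5; 24 vCPU remain.
Put 8 vCPU in host 3; 8 vCPU remain.
Put 12 vCPU in host 4; 10 vCPU remain.
Put 33 vCPU in host 6; 31 vCPU remain.
Put 40 vCPU in host 7; 24 vCPU remain.
Put 42 vCPU in host 8; 22 vCPU remain.
Put 44 vCPU in host 9; 20 vCPU remain.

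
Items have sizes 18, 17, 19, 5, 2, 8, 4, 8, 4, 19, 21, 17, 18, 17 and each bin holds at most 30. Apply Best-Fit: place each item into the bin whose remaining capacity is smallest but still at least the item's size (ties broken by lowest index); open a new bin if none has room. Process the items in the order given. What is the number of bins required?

8 bins

Put 18 in bin 1; 12 remain.
Put 17 in bin 2; 13 remain.
Put 19 in bin 3; 11 remain.
Put 5 in bin 3; 6 remain.
Put 2 in bin 3; 4 remain.
Put 8 in bin 1; 4 remain.
Put 4 in bin 1; 0 remain.
Put 8 in bin 2; 5 remain.
Put 4 in bin 3; 0 remain.
Put 19 in bin 4; 11 remain.
Put 21 in bin 5; 9 remain.
Put 17 in bin 6; 13 remain.
Put 18 in bin 7; 12 remain.
Put 17 in bin 8; 13 remain.
Final bins: [18,8,4] [17,8] [19,5,2,4] [19] [21] [17] [18] [17].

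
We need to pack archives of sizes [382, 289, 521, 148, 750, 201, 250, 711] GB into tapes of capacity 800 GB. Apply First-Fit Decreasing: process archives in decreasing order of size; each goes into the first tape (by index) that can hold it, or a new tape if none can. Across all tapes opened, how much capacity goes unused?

Sorted descending: 750, 711, 521, 382, 289, 250, 201, 148.
Put 750 GB in tape 1; 50 GB remain.
Put 711 GB in tape 2; 89 GB remain.
Put 521 GB in tape 3; 279 GB remain.
Put 382 GB in tape 4; 418 GB remain.
Put 289 GB in tape 4; 129 GB remain.
Put 250 GB in tape 3; 29 GB remain.
Put 201 GB in tape 5; 599 GB remain.
Put 148 GB in tape 5; 451 GB remain.
5 tapes × 800 GB = 4000 GB; used 3252 GB; unused 748 GB.

748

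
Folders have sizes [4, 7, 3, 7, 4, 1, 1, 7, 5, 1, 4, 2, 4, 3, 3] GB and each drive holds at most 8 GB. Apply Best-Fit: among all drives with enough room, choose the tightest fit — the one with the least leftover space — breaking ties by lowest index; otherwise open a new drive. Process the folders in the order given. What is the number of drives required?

Put 4 GB in drive 1; 4 GB remain.
Put 7 GB in drive 2; 1 GB remain.
Put 3 GB in drive 1; 1 GB remain.
Put 7 GB in drive 3; 1 GB remain.
Put 4 GB in drive 4; 4 GB remain.
Put 1 GB in drive 1; 0 GB remain.
Put 1 GB in drive 2; 0 GB remain.
Put 7 GB in drive 5; 1 GB remain.
Put 5 GB in drive 6; 3 GB remain.
Put 1 GB in drive 3; 0 GB remain.
Put 4 GB in drive 4; 0 GB remain.
Put 2 GB in drive 6; 1 GB remain.
Put 4 GB in drive 7; 4 GB remain.
Put 3 GB in drive 7; 1 GB remain.
Put 3 GB in drive 8; 5 GB remain.

8 drives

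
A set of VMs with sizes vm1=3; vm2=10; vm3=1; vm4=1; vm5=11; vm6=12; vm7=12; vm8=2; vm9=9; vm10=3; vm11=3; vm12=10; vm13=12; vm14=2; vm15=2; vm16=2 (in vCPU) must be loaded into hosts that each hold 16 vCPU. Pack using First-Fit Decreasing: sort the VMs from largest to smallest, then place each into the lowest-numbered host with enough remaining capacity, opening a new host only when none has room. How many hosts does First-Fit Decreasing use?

7

Sorted descending: 12, 12, 12, 11, 10, 10, 9, 3, 3, 3, 2, 2, 2, 2, 1, 1.
12 vCPU → host 1 (remaining 4 vCPU)
12 vCPU → host 2 (remaining 4 vCPU)
12 vCPU → host 3 (remaining 4 vCPU)
11 vCPU → host 4 (remaining 5 vCPU)
10 vCPU → host 5 (remaining 6 vCPU)
10 vCPU → host 6 (remaining 6 vCPU)
9 vCPU → host 7 (remaining 7 vCPU)
3 vCPU → host 1 (remaining 1 vCPU)
3 vCPU → host 2 (remaining 1 vCPU)
3 vCPU → host 3 (remaining 1 vCPU)
2 vCPU → host 4 (remaining 3 vCPU)
2 vCPU → host 4 (remaining 1 vCPU)
2 vCPU → host 5 (remaining 4 vCPU)
2 vCPU → host 5 (remaining 2 vCPU)
1 vCPU → host 1 (remaining 0 vCPU)
1 vCPU → host 2 (remaining 0 vCPU)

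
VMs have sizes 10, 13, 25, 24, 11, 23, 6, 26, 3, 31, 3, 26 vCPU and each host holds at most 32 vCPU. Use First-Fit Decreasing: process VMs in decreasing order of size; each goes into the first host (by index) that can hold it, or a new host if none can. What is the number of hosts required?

8 hosts

Sorted descending: 31, 26, 26, 25, 24, 23, 13, 11, 10, 6, 3, 3.
31 vCPU → host 1 (remaining 1 vCPU)
26 vCPU → host 2 (remaining 6 vCPU)
26 vCPU → host 3 (remaining 6 vCPU)
25 vCPU → host 4 (remaining 7 vCPU)
24 vCPU → host 5 (remaining 8 vCPU)
23 vCPU → host 6 (remaining 9 vCPU)
13 vCPU → host 7 (remaining 19 vCPU)
11 vCPU → host 7 (remaining 8 vCPU)
10 vCPU → host 8 (remaining 22 vCPU)
6 vCPU → host 2 (remaining 0 vCPU)
3 vCPU → host 3 (remaining 3 vCPU)
3 vCPU → host 3 (remaining 0 vCPU)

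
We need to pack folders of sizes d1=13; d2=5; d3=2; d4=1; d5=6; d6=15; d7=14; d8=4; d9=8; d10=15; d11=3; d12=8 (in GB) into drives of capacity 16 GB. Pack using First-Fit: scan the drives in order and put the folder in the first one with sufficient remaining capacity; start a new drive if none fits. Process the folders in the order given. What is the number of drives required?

Put d1 (13 GB) in drive 1; 3 GB remain.
Put d2 (5 GB) in drive 2; 11 GB remain.
Put d3 (2 GB) in drive 1; 1 GB remain.
Put d4 (1 GB) in drive 1; 0 GB remain.
Put d5 (6 GB) in drive 2; 5 GB remain.
Put d6 (15 GB) in drive 3; 1 GB remain.
Put d7 (14 GB) in drive 4; 2 GB remain.
Put d8 (4 GB) in drive 2; 1 GB remain.
Put d9 (8 GB) in drive 5; 8 GB remain.
Put d10 (15 GB) in drive 6; 1 GB remain.
Put d11 (3 GB) in drive 5; 5 GB remain.
Put d12 (8 GB) in drive 7; 8 GB remain.
Final drives: [13,2,1] [5,6,4] [15] [14] [8,3] [15] [8].

7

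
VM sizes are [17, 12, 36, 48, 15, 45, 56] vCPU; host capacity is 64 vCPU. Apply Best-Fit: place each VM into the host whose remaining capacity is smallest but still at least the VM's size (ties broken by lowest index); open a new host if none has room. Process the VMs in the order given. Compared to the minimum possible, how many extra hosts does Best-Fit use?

1

Best-Fit: [17,12] [36] [48,15] [45] [56] → 5 hosts.
Total size 229 vCPU; any packing needs at least ⌈229/64⌉ = 4 hosts.
An optimal packing achieves that bound: [56] [48,15] [45,17] [36,12] → 4 hosts.
Excess: 5 − 4 = 1.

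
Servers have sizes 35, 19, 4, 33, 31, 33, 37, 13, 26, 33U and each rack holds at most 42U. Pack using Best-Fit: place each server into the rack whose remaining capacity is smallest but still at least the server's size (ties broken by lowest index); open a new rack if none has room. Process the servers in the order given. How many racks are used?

8

Put 35U in rack 1; 7U remain.
Put 19U in rack 2; 23U remain.
Put 4U in rack 1; 3U remain.
Put 33U in rack 3; 9U remain.
Put 31U in rack 4; 11U remain.
Put 33U in rack 5; 9U remain.
Put 37U in rack 6; 5U remain.
Put 13U in rack 2; 10U remain.
Put 26U in rack 7; 16U remain.
Put 33U in rack 8; 9U remain.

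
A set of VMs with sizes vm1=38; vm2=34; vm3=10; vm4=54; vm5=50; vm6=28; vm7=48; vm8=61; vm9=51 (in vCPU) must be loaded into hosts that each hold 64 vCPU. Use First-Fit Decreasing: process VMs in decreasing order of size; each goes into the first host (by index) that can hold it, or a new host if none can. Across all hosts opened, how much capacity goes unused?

Sorted descending: 61, 54, 51, 50, 48, 38, 34, 28, 10.
host 1: place 61 vCPU, 3 vCPU left
host 2: place 54 vCPU, 10 vCPU left
host 3: place 51 vCPU, 13 vCPU left
host 4: place 50 vCPU, 14 vCPU left
host 5: place 48 vCPU, 16 vCPU left
host 6: place 38 vCPU, 26 vCPU left
host 7: place 34 vCPU, 30 vCPU left
host 7: place 28 vCPU, 2 vCPU left
host 2: place 10 vCPU, 0 vCPU left
7 hosts × 64 vCPU = 448 vCPU; used 374 vCPU; unused 74 vCPU.

74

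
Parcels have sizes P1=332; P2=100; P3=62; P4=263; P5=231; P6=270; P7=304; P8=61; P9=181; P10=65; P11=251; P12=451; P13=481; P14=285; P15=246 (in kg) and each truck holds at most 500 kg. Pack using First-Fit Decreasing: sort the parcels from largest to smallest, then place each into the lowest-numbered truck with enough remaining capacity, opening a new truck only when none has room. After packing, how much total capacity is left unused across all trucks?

Sorted descending: 481, 451, 332, 304, 285, 270, 263, 251, 246, 231, 181, 100, 65, 62, 61.
481 kg → truck 1 (remaining 19 kg)
451 kg → truck 2 (remaining 49 kg)
332 kg → truck 3 (remaining 168 kg)
304 kg → truck 4 (remaining 196 kg)
285 kg → truck 5 (remaining 215 kg)
270 kg → truck 6 (remaining 230 kg)
263 kg → truck 7 (remaining 237 kg)
251 kg → truck 8 (remaining 249 kg)
246 kg → truck 8 (remaining 3 kg)
231 kg → truck 7 (remaining 6 kg)
181 kg → truck 4 (remaining 15 kg)
100 kg → truck 3 (remaining 68 kg)
65 kg → truck 3 (remaining 3 kg)
62 kg → truck 5 (remaining 153 kg)
61 kg → truck 5 (remaining 92 kg)
8 trucks × 500 kg = 4000 kg; used 3583 kg; unused 417 kg.

417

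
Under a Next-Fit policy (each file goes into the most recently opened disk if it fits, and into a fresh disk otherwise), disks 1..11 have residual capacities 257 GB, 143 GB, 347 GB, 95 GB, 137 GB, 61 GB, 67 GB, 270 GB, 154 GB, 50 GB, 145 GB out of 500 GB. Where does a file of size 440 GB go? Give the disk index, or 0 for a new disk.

0

Next-Fit only looks at disk 11, which has 145 GB free.
440 GB does not fit, so a new disk is opened.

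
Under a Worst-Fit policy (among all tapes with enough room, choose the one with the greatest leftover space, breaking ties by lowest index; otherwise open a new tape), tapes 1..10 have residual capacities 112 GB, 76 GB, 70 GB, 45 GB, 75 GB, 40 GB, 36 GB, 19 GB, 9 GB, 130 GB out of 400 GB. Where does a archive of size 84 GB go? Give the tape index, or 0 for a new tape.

10

Tapes with room: tape 1 (112 GB), tape 10 (130 GB).
Most room is tape 10 with 130 GB free.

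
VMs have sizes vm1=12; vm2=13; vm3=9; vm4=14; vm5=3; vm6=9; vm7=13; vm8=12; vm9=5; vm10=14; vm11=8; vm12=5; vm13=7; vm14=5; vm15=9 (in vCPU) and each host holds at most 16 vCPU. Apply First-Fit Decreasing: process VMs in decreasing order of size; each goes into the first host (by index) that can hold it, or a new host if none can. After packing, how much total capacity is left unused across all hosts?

Sorted descending: 14, 14, 13, 13, 12, 12, 9, 9, 9, 8, 7, 5, 5, 5, 3.
host 1: place 14 vCPU, 2 vCPU left
host 2: place 14 vCPU, 2 vCPU left
host 3: place 13 vCPU, 3 vCPU left
host 4: place 13 vCPU, 3 vCPU left
host 5: place 12 vCPU, 4 vCPU left
host 6: place 12 vCPU, 4 vCPU left
host 7: place 9 vCPU, 7 vCPU left
host 8: place 9 vCPU, 7 vCPU left
host 9: place 9 vCPU, 7 vCPU left
host 10: place 8 vCPU, 8 vCPU left
host 7: place 7 vCPU, 0 vCPU left
host 8: place 5 vCPU, 2 vCPU left
host 9: place 5 vCPU, 2 vCPU left
host 10: place 5 vCPU, 3 vCPU left
host 3: place 3 vCPU, 0 vCPU left
10 hosts × 16 vCPU = 160 vCPU; used 138 vCPU; unused 22 vCPU.

22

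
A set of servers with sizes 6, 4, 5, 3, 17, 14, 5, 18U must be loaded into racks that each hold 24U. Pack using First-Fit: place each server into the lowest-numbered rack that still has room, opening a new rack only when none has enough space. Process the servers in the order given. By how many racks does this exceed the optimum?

First-Fit: [6,4,5,3,5] [17] [14] [18] → 4 racks.
Total size 72U; any packing needs at least ⌈72/24⌉ = 3 racks.
An optimal packing achieves that bound: [18,6] [17,4,3] [14,5,5] → 3 racks.
Excess: 4 − 3 = 1.

1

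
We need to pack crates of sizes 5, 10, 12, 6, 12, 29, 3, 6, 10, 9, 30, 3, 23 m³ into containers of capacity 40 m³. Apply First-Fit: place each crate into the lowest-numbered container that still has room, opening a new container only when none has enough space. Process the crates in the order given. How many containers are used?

5 m³ → container 1 (remaining 35 m³)
10 m³ → container 1 (remaining 25 m³)
12 m³ → container 1 (remaining 13 m³)
6 m³ → container 1 (remaining 7 m³)
12 m³ → container 2 (remaining 28 m³)
29 m³ → container 3 (remaining 11 m³)
3 m³ → container 1 (remaining 4 m³)
6 m³ → container 2 (remaining 22 m³)
10 m³ → container 2 (remaining 12 m³)
9 m³ → container 2 (remaining 3 m³)
30 m³ → container 4 (remaining 10 m³)
3 m³ → container 1 (remaining 1 m³)
23 m³ → container 5 (remaining 17 m³)

5 containers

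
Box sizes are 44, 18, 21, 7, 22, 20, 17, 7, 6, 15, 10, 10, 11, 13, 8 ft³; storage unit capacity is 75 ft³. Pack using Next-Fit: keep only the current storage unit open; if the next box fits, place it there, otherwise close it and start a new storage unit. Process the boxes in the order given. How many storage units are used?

4

Put 44 ft³ in storage unit 1; 31 ft³ remain.
Put 18 ft³ in storage unit 1; 13 ft³ remain.
Put 21 ft³ in storage unit 2; 54 ft³ remain.
Put 7 ft³ in storage unit 2; 47 ft³ remain.
Put 22 ft³ in storage unit 2; 25 ft³ remain.
Put 20 ft³ in storage unit 2; 5 ft³ remain.
Put 17 ft³ in storage unit 3; 58 ft³ remain.
Put 7 ft³ in storage unit 3; 51 ft³ remain.
Put 6 ft³ in storage unit 3; 45 ft³ remain.
Put 15 ft³ in storage unit 3; 30 ft³ remain.
Put 10 ft³ in storage unit 3; 20 ft³ remain.
Put 10 ft³ in storage unit 3; 10 ft³ remain.
Put 11 ft³ in storage unit 4; 64 ft³ remain.
Put 13 ft³ in storage unit 4; 51 ft³ remain.
Put 8 ft³ in storage unit 4; 43 ft³ remain.
Final storage units: [44,18] [21,7,22,20] [17,7,6,15,10,10] [11,13,8].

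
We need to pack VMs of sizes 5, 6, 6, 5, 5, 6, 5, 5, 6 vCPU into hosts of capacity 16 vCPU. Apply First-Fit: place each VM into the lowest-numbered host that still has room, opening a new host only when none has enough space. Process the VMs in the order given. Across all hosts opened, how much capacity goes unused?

15

host 1: place 5 vCPU, 11 vCPU left
host 1: place 6 vCPU, 5 vCPU left
host 2: place 6 vCPU, 10 vCPU left
host 1: place 5 vCPU, 0 vCPU left
host 2: place 5 vCPU, 5 vCPU left
host 3: place 6 vCPU, 10 vCPU left
host 2: place 5 vCPU, 0 vCPU left
host 3: place 5 vCPU, 5 vCPU left
host 4: place 6 vCPU, 10 vCPU left
4 hosts × 16 vCPU = 64 vCPU; used 49 vCPU; unused 15 vCPU.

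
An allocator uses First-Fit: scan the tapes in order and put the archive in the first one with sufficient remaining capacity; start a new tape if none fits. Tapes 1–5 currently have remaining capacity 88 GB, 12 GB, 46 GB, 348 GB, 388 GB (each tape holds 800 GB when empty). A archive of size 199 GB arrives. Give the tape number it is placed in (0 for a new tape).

Tapes with room: tape 4 (348 GB), tape 5 (388 GB).
The first with room is tape 4.

4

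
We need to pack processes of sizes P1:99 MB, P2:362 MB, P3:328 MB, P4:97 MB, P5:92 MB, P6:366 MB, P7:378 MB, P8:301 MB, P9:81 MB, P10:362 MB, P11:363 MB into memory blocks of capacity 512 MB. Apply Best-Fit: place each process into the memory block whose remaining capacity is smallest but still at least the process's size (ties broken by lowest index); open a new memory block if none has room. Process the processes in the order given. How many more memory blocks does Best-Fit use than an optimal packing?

Best-Fit: [99,362] [328,97,81] [92,366] [378] [301] [362] [363] → 7 memory blocks.
7 processes exceed 256 MB (half the capacity), and no two of those can share a memory block, so at least 7 memory blocks are needed.
So 7 is already optimal.

0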